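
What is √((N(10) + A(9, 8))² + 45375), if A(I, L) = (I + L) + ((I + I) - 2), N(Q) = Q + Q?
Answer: 2*√12046 ≈ 219.51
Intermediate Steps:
N(Q) = 2*Q
A(I, L) = -2 + L + 3*I (A(I, L) = (I + L) + (2*I - 2) = (I + L) + (-2 + 2*I) = -2 + L + 3*I)
√((N(10) + A(9, 8))² + 45375) = √((2*10 + (-2 + 8 + 3*9))² + 45375) = √((20 + (-2 + 8 + 27))² + 45375) = √((20 + 33)² + 45375) = √(53² + 45375) = √(2809 + 45375) = √48184 = 2*√12046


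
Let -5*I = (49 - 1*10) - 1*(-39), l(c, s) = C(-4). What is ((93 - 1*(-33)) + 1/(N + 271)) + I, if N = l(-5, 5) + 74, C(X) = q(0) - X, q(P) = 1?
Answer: 38641/350 ≈ 110.40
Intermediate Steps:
C(X) = 1 - X
l(c, s) = 5 (l(c, s) = 1 - 1*(-4) = 1 + 4 = 5)
I = -78/5 (I = -((49 - 1*10) - 1*(-39))/5 = -((49 - 10) + 39)/5 = -(39 + 39)/5 = -1/5*78 = -78/5 ≈ -15.600)
N = 79 (N = 5 + 74 = 79)
((93 - 1*(-33)) + 1/(N + 271)) + I = ((93 - 1*(-33)) + 1/(79 + 271)) - 78/5 = ((93 + 33) + 1/350) - 78/5 = (126 + 1/350) - 78/5 = 44101/350 - 78/5 = 38641/350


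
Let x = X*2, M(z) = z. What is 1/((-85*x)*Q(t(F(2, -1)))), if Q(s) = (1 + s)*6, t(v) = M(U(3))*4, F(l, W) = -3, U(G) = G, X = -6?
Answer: 1/79560 ≈ 1.2569e-5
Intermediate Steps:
x = -12 (x = -6*2 = -12)
t(v) = 12 (t(v) = 3*4 = 12)
Q(s) = 6 + 6*s
1/((-85*x)*Q(t(F(2, -1)))) = 1/((-85*(-12))*(6 + 6*12)) = 1/(1020*(6 + 72)) = 1/(1020*78) = 1/79560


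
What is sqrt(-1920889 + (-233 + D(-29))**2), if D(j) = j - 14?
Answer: I*sqrt(1844713) ≈ 1358.2*I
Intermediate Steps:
D(j) = -14 + j
sqrt(-1920889 + (-233 + D(-29))**2) = sqrt(-1920889 + (-233 + (-14 - 29))**2) = sqrt(-1920889 + (-233 - 43)**2) = sqrt(-1920889 + (-276)**2) = sqrt(-1920889 + 76176) = sqrt(-1844713) = I*sqrt(1844713)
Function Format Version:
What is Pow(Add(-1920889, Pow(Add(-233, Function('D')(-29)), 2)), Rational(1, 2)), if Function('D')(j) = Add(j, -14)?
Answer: Mul(I, Pow(1844713, Rational(1, 2))) ≈ Mul(1358.2, I)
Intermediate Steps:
Function('D')(j) = Add(-14, j)
Pow(Add(-1920889, Pow(Add(-233, Function('D')(-29)), 2)), Rational(1, 2)) = Pow(Add(-1920889, Pow(Add(-233, Add(-14, -29)), 2)), Rational(1, 2)) = Pow(Add(-1920889, Pow(Add(-233, -43), 2)), Rational(1, 2)) = Pow(Add(-1920889, Pow(-276, 2)), Rational(1, 2)) = Pow(Add(-1920889, 76176), Rational(1, 2)) = Pow(-1844713, Rational(1, 2)) = Mul(I, Pow(1844713, Rational(1, 2)))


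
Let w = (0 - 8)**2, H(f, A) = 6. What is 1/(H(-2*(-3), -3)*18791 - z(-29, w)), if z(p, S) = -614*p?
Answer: 1/94940 ≈ 1.0533e-5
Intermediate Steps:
w = 64 (w = (-8)**2 = 64)
1/(H(-2*(-3), -3)*18791 - z(-29, w)) = 1/(6*18791 - (-614)*(-29)) = 1/(112746 - 1*17806) = 1/(112746 - 17806) = 1/94940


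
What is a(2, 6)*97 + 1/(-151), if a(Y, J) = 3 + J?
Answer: 131822/151 ≈ 872.99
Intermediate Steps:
a(2, 6)*97 + 1/(-151) = (3 + 6)*97 + 1/(-151) = 9*97 - 1/151 = 873 - 1/151 = 131822/151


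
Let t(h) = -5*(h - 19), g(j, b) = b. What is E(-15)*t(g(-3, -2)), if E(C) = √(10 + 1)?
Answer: 105*√11 ≈ 348.25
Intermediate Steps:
t(h) = 95 - 5*h (t(h) = -5*(-19 + h) = 95 - 5*h)
E(C) = √11
E(-15)*t(g(-3, -2)) = √11*(95 - 5*(-2)) = √11*(95 + 10) = √11*105 = 105*√11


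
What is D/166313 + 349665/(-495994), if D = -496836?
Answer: -304581510129/82490250122 ≈ -3.6923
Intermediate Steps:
D/166313 + 349665/(-495994) = -496836/166313 + 349665/(-495994) = -496836*1/166313 + 349665*(-1/495994) = -496836/166313 - 349665/495994 = -304581510129/82490250122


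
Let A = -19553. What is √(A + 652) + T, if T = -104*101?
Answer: -10504 + I*√18901 ≈ -10504.0 + 137.48*I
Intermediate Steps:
T = -10504
√(A + 652) + T = √(-19553 + 652) - 10504 = √(-18901) - 10504 = I*√18901 - 10504 = -10504 + I*√18901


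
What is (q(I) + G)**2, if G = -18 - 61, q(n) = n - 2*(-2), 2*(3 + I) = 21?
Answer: 18225/4 ≈ 4556.3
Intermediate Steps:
I = 15/2 (I = -3 + (1/2)*21 = -3 + 21/2 = 15/2 ≈ 7.5000)
q(n) = 4 + n (q(n) = n + 4 = 4 + n)
G = -79
(q(I) + G)**2 = ((4 + 15/2) - 79)**2 = (23/2 - 79)**2 = (-135/2)**2 = 18225/4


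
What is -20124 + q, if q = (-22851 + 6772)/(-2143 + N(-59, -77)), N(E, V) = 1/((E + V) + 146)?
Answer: -431076406/21429 ≈ -20117.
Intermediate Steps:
N(E, V) = 1/(146 + E + V)
q = 160790/21429 (q = (-22851 + 6772)/(-2143 + 1/(146 - 59 - 77)) = -16079/(-2143 + 1/10) = -16079/(-21429/10) = -16079*(-10/21429) = 160790/21429 ≈ 7.5034)
-20124 + q = -20124 + 160790/21429 = -431076406/21429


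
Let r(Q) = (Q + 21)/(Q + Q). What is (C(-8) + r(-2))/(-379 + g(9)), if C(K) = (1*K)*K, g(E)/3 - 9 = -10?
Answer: -237/1528 ≈ -0.15510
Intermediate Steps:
g(E) = -3 (g(E) = 27 + 3*(-10) = 27 - 30 = -3)
C(K) = K**2 (C(K) = K*K = K**2)
r(Q) = (21 + Q)/(2*Q) (r(Q) = (21 + Q)/((2*Q)) = (21 + Q)*(1/(2*Q)) = (21 + Q)/(2*Q))
(C(-8) + r(-2))/(-379 + g(9)) = ((-8)**2 + (1/2)*(21 - 2)/(-2))/(-379 - 3) = (64 + (1/2)*(-1/2)*19)/(-382) = (64 - 19/4)*(-1/382) = (237/4)*(-1/382) = -237/1528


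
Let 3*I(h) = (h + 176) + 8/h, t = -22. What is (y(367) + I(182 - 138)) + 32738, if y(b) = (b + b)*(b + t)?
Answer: 9439366/33 ≈ 2.8604e+5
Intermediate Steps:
y(b) = 2*b*(-22 + b) (y(b) = (b + b)*(b - 22) = (2*b)*(-22 + b) = 2*b*(-22 + b))
I(h) = 176/3 + h/3 + 8/(3*h) (I(h) = ((h + 176) + 8/h)/3 = ((176 + h) + 8/h)/3 = (176 + h + 8/h)/3 = 176/3 + h/3 + 8/(3*h))
(y(367) + I(182 - 138)) + 32738 = (2*367*(-22 + 367) + (8 + (182 - 138)*(176 + (182 - 138)))/(3*(182 - 138))) + 32738 = (2*367*345 + (1/3)*(8 + 44*(176 + 44))/44) + 32738 = (253230 + (1/3)*(1/44)*(8 + 44*220)) + 32738 = (253230 + (1/3)*(1/44)*(8 + 9680)) + 32738 = (253230 + (1/3)*(1/44)*9688) + 32738 = (253230 + 2422/33) + 32738 = 8359012/33 + 32738 = 9439366/33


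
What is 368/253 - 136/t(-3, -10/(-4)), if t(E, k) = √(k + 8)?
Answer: 16/11 - 136*√42/21 ≈ -40.516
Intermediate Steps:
t(E, k) = √(8 + k)
368/253 - 136/t(-3, -10/(-4)) = 368/253 - 136/√(8 - 10/(-4)) = 368*(1/253) - 136/√(8 - 10*(-¼)) = 16/11 - 136/√(8 + 5/2) = 16/11 - 136*√42/21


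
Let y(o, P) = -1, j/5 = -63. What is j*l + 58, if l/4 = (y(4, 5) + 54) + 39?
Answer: -115862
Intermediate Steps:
j = -315 (j = 5*(-63) = -315)
l = 368 (l = 4*((-1 + 54) + 39) = 4*(53 + 39) = 4*92 = 368)
j*l + 58 = -315*368 + 58 = -115920 + 58 = -115862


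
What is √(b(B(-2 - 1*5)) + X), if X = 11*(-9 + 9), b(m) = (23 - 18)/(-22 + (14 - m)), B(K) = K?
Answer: I*√5 ≈ 2.2361*I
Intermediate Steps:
b(m) = 5/(-8 - m)
X = 0 (X = 11*0 = 0)
√(b(B(-2 - 1*5)) + X) = √(-5/(8 + (-2 - 1*5)) + 0) = √(-5/(8 + (-2 - 5)) + 0) = √(-5/(8 - 7) + 0) = √(-5/1 + 0) = √(-5*1 + 0) = √(-5 + 0) = √(-5) = I*√5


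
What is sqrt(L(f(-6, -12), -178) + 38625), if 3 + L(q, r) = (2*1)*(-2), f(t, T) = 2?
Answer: sqrt(38618) ≈ 196.51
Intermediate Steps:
L(q, r) = -7 (L(q, r) = -3 + (2*1)*(-2) = -3 + 2*(-2) = -3 - 4 = -7)
sqrt(L(f(-6, -12), -178) + 38625) = sqrt(-7 + 38625) = sqrt(38618)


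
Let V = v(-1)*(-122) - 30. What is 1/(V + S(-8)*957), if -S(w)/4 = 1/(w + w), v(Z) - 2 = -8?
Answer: 4/3765 ≈ 0.0010624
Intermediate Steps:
v(Z) = -6 (v(Z) = 2 - 8 = -6)
S(w) = -2/w (S(w) = -4/(w + w) = -4*1/(2*w) = -2/w)
V = 702 (V = -6*(-122) - 30 = 732 - 30 = 702)
1/(V + S(-8)*957) = 1/(702 - 2/(-8)*957) = 1/(702 - 2*(-1/8)*957) = 1/(702 + (1/4)*957) = 1/(702 + 957/4) = 1/(3765/4) = 4/3765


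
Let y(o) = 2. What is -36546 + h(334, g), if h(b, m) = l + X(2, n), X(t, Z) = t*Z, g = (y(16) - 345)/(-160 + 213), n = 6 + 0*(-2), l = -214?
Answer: -36748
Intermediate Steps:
n = 6 (n = 6 + 0 = 6)
g = -343/53 (g = (2 - 345)/(-160 + 213) = -343/53 ≈ -6.4717)
X(t, Z) = Z*t
h(b, m) = -202 (h(b, m) = -214 + 6*2 = -214 + 12 = -202)
-36546 + h(334, g) = -36546 - 202 = -36748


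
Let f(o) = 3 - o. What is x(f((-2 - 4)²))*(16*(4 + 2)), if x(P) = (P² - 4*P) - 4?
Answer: 116832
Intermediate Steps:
x(P) = -4 + P² - 4*P
x(f((-2 - 4)²))*(16*(4 + 2)) = (-4 + (3 - (-2 - 4)²)² - 4*(3 - (-2 - 4)²))*(16*(4 + 2)) = (-4 + (3 - 1*(-6)²)² - 4*(3 - 1*(-6)²))*(16*6) = (-4 + (3 - 1*36)² - 4*(3 - 1*36))*96 = (-4 + (3 - 36)² - 4*(3 - 36))*96 = (-4 + (-33)² - 4*(-33))*96 = (-4 + 1089 + 132)*96 = 1217*96 = 116832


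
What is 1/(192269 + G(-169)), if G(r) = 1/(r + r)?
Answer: 338/64986921 ≈ 5.2010e-6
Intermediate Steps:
G(r) = 1/(2*r)
1/(192269 + G(-169)) = 1/(192269 + (1/2)/(-169)) = 1/(192269 + (1/2)*(-1/169)) = 1/(192269 - 1/338) = 1/(64986921/338) = 338/64986921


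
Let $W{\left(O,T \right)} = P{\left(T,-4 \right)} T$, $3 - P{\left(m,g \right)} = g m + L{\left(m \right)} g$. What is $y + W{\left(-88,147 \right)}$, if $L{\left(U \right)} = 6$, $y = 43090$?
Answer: $133495$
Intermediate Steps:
$P{\left(m,g \right)} = 3 - 6 g - g m$ ($P{\left(m,g \right)} = 3 - \left(g m + 6 g\right) = 3 - \left(6 g + g m\right) = 3 - 6 g - g m$)
$W{\left(O,T \right)} = T \left(27 + 4 T\right)$ ($W{\left(O,T \right)} = \left(3 - -24 - - 4 T\right) T = \left(3 + 24 + 4 T\right) T = \left(27 + 4 T\right) T = T \left(27 + 4 T\right)$)
$y + W{\left(-88,147 \right)} = 43090 + 147 \left(27 + 4 \cdot 147\right) = 43090 + 147 \left(27 + 588\right) = 43090 + 147 \cdot 615 = 43090 + 90405 = 133495$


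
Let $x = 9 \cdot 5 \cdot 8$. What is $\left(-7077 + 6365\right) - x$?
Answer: $-1072$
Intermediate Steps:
$x = 360$ ($x = 45 \cdot 8 = 360$)
$\left(-7077 + 6365\right) - x = \left(-7077 + 6365\right) - 360 = -712 - 360 = -1072$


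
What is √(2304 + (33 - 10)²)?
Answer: √2833 ≈ 53.226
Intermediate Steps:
√(2304 + (33 - 10)²) = √(2304 + 23²) = √(2304 + 529) = √2833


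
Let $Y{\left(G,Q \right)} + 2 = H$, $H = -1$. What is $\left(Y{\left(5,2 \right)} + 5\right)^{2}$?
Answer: $4$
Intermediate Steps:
$Y{\left(G,Q \right)} = -3$ ($Y{\left(G,Q \right)} = -2 - 1 = -3$)
$\left(Y{\left(5,2 \right)} + 5\right)^{2} = \left(-3 + 5\right)^{2} = 2^{2} = 4$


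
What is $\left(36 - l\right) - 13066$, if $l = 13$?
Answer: $-13043$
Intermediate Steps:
$\left(36 - l\right) - 13066 = \left(36 - 13\right) - 13066 = 23 - 13066 = -13043$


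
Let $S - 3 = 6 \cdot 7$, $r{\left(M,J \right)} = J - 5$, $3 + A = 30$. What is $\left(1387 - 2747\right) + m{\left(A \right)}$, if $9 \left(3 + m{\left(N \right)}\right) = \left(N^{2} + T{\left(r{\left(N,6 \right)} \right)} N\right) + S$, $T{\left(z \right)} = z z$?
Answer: $-1274$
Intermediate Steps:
$A = 27$ ($A = -3 + 30 = 27$)
$r{\left(M,J \right)} = -5 + J$
$T{\left(z \right)} = z^{2}$
$S = 45$ ($S = 3 + 6 \cdot 7 = 3 + 42 = 45$)
$m{\left(N \right)} = 2 + \frac{N}{9} + \frac{N^{2}}{9}$ ($m{\left(N \right)} = -3 + \frac{\left(N^{2} + \left(-5 + 6\right)^{2} N\right) + 45}{9} = -3 + \frac{\left(N^{2} + 1^{2} N\right) + 45}{9} = -3 + \frac{\left(N^{2} + 1 N\right) + 45}{9} = -3 + \frac{\left(N^{2} + N\right) + 45}{9} = -3 + \frac{\left(N + N^{2}\right) + 45}{9} = -3 + \frac{45 + N + N^{2}}{9} = -3 + \left(5 + \frac{N}{9} + \frac{N^{2}}{9}\right) = 2 + \frac{N}{9} + \frac{N^{2}}{9}$)
$\left(1387 - 2747\right) + m{\left(A \right)} = \left(1387 - 2747\right) + \left(2 + \frac{1}{9} \cdot 27 + \frac{27^{2}}{9}\right) = -1360 + \left(2 + 3 + \frac{1}{9} \cdot 729\right) = -1360 + \left(2 + 3 + 81\right) = -1360 + 86 = -1274$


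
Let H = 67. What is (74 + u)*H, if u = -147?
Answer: -4891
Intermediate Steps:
(74 + u)*H = (74 - 147)*67 = -73*67 = -4891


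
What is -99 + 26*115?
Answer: 2891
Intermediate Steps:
-99 + 26*115 = -99 + 2990 = 2891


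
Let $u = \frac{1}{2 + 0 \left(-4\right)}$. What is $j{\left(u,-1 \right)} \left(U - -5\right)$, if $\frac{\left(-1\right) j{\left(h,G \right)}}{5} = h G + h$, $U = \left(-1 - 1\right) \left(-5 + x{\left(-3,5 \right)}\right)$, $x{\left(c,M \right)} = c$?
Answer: $0$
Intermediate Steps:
$U = 16$ ($U = \left(-1 - 1\right) \left(-5 - 3\right) = \left(-2\right) \left(-8\right) = 16$)
$u = \frac{1}{2}$ ($u = \frac{1}{2 + 0} = \frac{1}{2} \approx 0.5$)
$j{\left(h,G \right)} = - 5 h - 5 G h$ ($j{\left(h,G \right)} = - 5 \left(h G + h\right) = - 5 \left(G h + h\right) = - 5 \left(h + G h\right) = - 5 h - 5 G h$)
$j{\left(u,-1 \right)} \left(U - -5\right) = \left(-5\right) \frac{1}{2} \left(1 - 1\right) \left(16 - -5\right) = \left(-5\right) \frac{1}{2} \cdot 0 \left(16 + 5\right) = 0 \cdot 21 = 0$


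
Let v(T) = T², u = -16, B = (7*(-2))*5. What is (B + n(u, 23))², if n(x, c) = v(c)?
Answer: 210681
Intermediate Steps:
B = -70 (B = -14*5 = -70)
n(x, c) = c²
(B + n(u, 23))² = (-70 + 23²)² = (-70 + 529)² = 459² = 210681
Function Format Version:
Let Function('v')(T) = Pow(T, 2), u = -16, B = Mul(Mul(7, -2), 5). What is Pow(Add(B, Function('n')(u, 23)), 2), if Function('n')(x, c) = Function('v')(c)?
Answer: 210681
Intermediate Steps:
B = -70 (B = Mul(-14, 5) = -70)
Function('n')(x, c) = Pow(c, 2)
Pow(Add(B, Function('n')(u, 23)), 2) = Pow(Add(-70, Pow(23, 2)), 2) = Pow(Add(-70, 529), 2) = Pow(459, 2) = 210681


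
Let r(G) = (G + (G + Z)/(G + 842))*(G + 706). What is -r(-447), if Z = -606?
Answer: 46003062/395 ≈ 1.1646e+5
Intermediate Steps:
r(G) = (706 + G)*(G + (-606 + G)/(842 + G)) (r(G) = (G + (G - 606)/(G + 842))*(G + 706) = (G + (-606 + G)/(842 + G))*(706 + G) = (706 + G)*(G + (-606 + G)/(842 + G)))
-r(-447) = -(-427836 + (-447)**3 + 1549*(-447)**2 + 594552*(-447))/(842 - 447) = -(-427836 - 89314623 + 1549*199809 - 265764744)/395 = -(-427836 - 89314623 + 309504141 - 265764744)/395 = -(-46003062)/395 = -1*(-46003062/395) = 46003062/395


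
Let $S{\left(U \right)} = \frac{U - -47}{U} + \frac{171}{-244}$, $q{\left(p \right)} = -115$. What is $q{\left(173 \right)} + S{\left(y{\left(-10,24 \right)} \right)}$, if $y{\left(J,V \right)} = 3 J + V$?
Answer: $- \frac{89695}{732} \approx -122.53$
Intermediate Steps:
$y{\left(J,V \right)} = V + 3 J$
$S{\left(U \right)} = - \frac{171}{244} + \frac{47 + U}{U}$ ($S{\left(U \right)} = \frac{U + 47}{U} + 171 \left(- \frac{1}{244}\right) = \frac{47 + U}{U} - \frac{171}{244} = - \frac{171}{244} + \frac{47 + U}{U}$)
$q{\left(173 \right)} + S{\left(y{\left(-10,24 \right)} \right)} = -115 + \left(\frac{73}{244} + \frac{47}{24 + 3 \left(-10\right)}\right) = -115 + \left(\frac{73}{244} + \frac{47}{24 - 30}\right) = -115 + \left(\frac{73}{244} + \frac{47}{-6}\right) = -115 + \left(\frac{73}{244} + 47 \left(- \frac{1}{6}\right)\right) = -115 + \left(\frac{73}{244} - \frac{47}{6}\right) = -115 - \frac{5515}{732} = - \frac{89695}{732}$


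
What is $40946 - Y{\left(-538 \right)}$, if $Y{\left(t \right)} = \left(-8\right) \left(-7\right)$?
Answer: $40890$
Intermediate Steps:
$Y{\left(t \right)} = 56$
$40946 - Y{\left(-538 \right)} = 40946 - 56 = 40890$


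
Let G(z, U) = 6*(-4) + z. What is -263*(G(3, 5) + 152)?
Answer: -34453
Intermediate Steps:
G(z, U) = -24 + z
-263*(G(3, 5) + 152) = -263*((-24 + 3) + 152) = -263*(-21 + 152) = -263*131 = -34453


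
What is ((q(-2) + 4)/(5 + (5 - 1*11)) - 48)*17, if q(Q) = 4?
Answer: -952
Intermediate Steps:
((q(-2) + 4)/(5 + (5 - 1*11)) - 48)*17 = ((4 + 4)/(5 + (5 - 1*11)) - 48)*17 = (8/(5 + (5 - 11)) - 48)*17 = (8/(5 - 6) - 48)*17 = (8/(-1) - 48)*17 = (8*(-1) - 48)*17 = (-8 - 48)*17 = -56*17 = -952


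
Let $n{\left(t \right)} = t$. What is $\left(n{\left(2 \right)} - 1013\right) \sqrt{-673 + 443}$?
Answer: $- 1011 i \sqrt{230} \approx - 15333.0 i$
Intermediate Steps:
$\left(n{\left(2 \right)} - 1013\right) \sqrt{-673 + 443} = \left(2 - 1013\right) \sqrt{-673 + 443} = - 1011 \sqrt{-230} = - 1011 i \sqrt{230}$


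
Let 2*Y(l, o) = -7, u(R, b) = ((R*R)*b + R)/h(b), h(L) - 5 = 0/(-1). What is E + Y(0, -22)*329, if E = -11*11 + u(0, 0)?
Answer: -2545/2 ≈ -1272.5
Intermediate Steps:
h(L) = 5 (h(L) = 5 + 0/(-1) = 5 + 0*(-1) = 5 + 0 = 5)
u(R, b) = R/5 + b*R²/5 (u(R, b) = ((R*R)*b + R)/5 = (R²*b + R)*(⅕) = (b*R² + R)*(⅕) = (R + b*R²)*(⅕) = R/5 + b*R²/5)
Y(l, o) = -7/2 (Y(l, o) = (½)*(-7) = -7/2)
E = -121 (E = -11*11 + (⅕)*0*(1 + 0*0) = -121 + (⅕)*0*(1 + 0) = -121 + (⅕)*0*1 = -121 + 0 = -121)
E + Y(0, -22)*329 = -121 - 7/2*329 = -121 - 2303/2 = -2545/2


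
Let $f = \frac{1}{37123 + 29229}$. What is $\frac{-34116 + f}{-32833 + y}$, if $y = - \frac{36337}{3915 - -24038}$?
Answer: $\frac{63276223020943}{60899005925472} \approx 1.039$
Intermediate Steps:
$y = - \frac{36337}{27953}$ ($y = - \frac{36337}{3915 + 24038} = - \frac{36337}{27953} \approx -1.2999$)
$f = \frac{1}{66352} \approx 1.5071 \cdot 10^{-5}$
$\frac{-34116 + f}{-32833 + y} = \frac{-34116 + \frac{1}{66352}}{-32833 - \frac{36337}{27953}} = - \frac{2263664831}{66352 \left(- \frac{917817186}{27953}\right)} = \left(- \frac{2263664831}{66352}\right) \left(- \frac{27953}{917817186}\right) = \frac{63276223020943}{60899005925472}$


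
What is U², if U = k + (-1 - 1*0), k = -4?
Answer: 25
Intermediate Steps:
U = -5 (U = -4 + (-1 - 1*0) = -4 + (-1 + 0) = -4 - 1 = -5)
U² = (-5)² = 25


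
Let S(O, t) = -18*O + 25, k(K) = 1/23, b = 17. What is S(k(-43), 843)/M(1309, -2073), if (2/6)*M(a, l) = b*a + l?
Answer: 557/1392420 ≈ 0.00040002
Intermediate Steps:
k(K) = 1/23
S(O, t) = 25 - 18*O
M(a, l) = 3*l + 51*a (M(a, l) = 3*(17*a + l) = 3*(l + 17*a) = 3*l + 51*a)
S(k(-43), 843)/M(1309, -2073) = (25 - 18*1/23)/(3*(-2073) + 51*1309) = (25 - 18/23)/(-6219 + 66759) = (557/23)/60540 = (557/23)*(1/60540) = 557/1392420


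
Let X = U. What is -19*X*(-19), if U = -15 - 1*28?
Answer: -15523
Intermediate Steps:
U = -43 (U = -15 - 28 = -43)
X = -43
-19*X*(-19) = -19*(-43)*(-19) = 817*(-19) = -15523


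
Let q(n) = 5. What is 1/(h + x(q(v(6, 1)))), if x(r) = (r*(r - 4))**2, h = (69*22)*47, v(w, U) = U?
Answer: 1/71371 ≈ 1.4011e-5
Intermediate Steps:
h = 71346 (h = 1518*47 = 71346)
x(r) = r**2*(-4 + r)**2 (x(r) = (r*(-4 + r))**2 = r**2*(-4 + r)**2)
1/(h + x(q(v(6, 1)))) = 1/(71346 + 5**2*(-4 + 5)**2) = 1/(71346 + 25*1**2) = 1/(71346 + 25*1) = 1/(71346 + 25) = 1/71371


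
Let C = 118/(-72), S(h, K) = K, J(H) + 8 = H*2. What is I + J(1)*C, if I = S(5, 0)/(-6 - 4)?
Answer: 59/6 ≈ 9.8333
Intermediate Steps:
J(H) = -8 + 2*H (J(H) = -8 + H*2 = -8 + 2*H)
C = -59/36 (C = 118*(-1/72) = -59/36 ≈ -1.6389)
I = 0 (I = 0/(-6 - 4) = 0/(-10) = 0*(-⅒) = 0)
I + J(1)*C = 0 + (-8 + 2*1)*(-59/36) = 0 + (-8 + 2)*(-59/36) = 0 - 6*(-59/36) = 0 + 59/6 = 59/6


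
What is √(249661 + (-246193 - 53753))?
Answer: I*√50285 ≈ 224.24*I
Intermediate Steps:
√(249661 + (-246193 - 53753)) = √(249661 - 299946) = √(-50285) = I*√50285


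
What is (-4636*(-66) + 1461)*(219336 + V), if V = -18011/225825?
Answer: 5075942092154531/75275 ≈ 6.7432e+10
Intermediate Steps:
V = -18011/225825 (V = -18011*1/225825 = -18011/225825 ≈ -0.079756)
(-4636*(-66) + 1461)*(219336 + V) = (-4636*(-66) + 1461)*(219336 - 18011/225825) = (305976 + 1461)*(49531534189/225825) = 307437*(49531534189/225825) = 5075942092154531/75275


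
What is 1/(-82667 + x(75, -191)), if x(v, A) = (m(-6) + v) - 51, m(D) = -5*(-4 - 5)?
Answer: -1/82598 ≈ -1.2107e-5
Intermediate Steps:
m(D) = 45 (m(D) = -5*(-9) = 45)
x(v, A) = -6 + v (x(v, A) = (45 + v) - 51 = -6 + v)
1/(-82667 + x(75, -191)) = 1/(-82667 + (-6 + 75)) = 1/(-82667 + 69) = 1/(-82598) = -1/82598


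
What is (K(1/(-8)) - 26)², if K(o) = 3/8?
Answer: 42025/64 ≈ 656.64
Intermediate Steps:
K(o) = 3/8 (K(o) = 3*(⅛) = 3/8)
(K(1/(-8)) - 26)² = (3/8 - 26)² = (-205/8)² = 42025/64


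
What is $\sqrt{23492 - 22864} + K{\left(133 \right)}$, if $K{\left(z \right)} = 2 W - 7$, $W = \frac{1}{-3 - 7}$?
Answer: $- \frac{36}{5} + 2 \sqrt{157} \approx 17.86$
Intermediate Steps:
$W = - \frac{1}{10}$ ($W = \frac{1}{-10} = - \frac{1}{10} \approx -0.1$)
$K{\left(z \right)} = - \frac{36}{5}$ ($K{\left(z \right)} = 2 \left(- \frac{1}{10}\right) - 7 = - \frac{1}{5} - 7 = - \frac{36}{5}$)
$\sqrt{23492 - 22864} + K{\left(133 \right)} = \sqrt{23492 - 22864} - \frac{36}{5} = \sqrt{628} - \frac{36}{5} = 2 \sqrt{157} - \frac{36}{5} = - \frac{36}{5} + 2 \sqrt{157}$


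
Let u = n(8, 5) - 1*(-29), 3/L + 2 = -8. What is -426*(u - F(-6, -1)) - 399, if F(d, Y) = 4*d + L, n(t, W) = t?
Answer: -132564/5 ≈ -26513.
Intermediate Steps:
L = -3/10 (L = 3/(-2 - 8) = 3/(-10) = 3*(-⅒) = -3/10 ≈ -0.30000)
F(d, Y) = -3/10 + 4*d (F(d, Y) = 4*d - 3/10 = -3/10 + 4*d)
u = 37 (u = 8 - 1*(-29) = 8 + 29 = 37)
-426*(u - F(-6, -1)) - 399 = -426*(37 - (-3/10 + 4*(-6))) - 399 = -426*(37 - (-3/10 - 24)) - 399 = -426*(37 - 1*(-243/10)) - 399 = -426*(37 + 243/10) - 399 = -426*613/10 - 399 = -130569/5 - 399 = -132564/5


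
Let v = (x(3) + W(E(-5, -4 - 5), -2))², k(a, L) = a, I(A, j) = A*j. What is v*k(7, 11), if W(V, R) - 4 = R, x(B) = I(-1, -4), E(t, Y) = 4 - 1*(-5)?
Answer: 252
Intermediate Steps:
E(t, Y) = 9 (E(t, Y) = 4 + 5 = 9)
x(B) = 4 (x(B) = -1*(-4) = 4)
W(V, R) = 4 + R
v = 36 (v = (4 + (4 - 2))² = (4 + 2)² = 6² = 36)
v*k(7, 11) = 36*7 = 252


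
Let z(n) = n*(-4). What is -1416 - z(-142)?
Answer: -1984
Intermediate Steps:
z(n) = -4*n
-1416 - z(-142) = -1416 - (-4)*(-142) = -1416 - 1*568 = -1416 - 568 = -1984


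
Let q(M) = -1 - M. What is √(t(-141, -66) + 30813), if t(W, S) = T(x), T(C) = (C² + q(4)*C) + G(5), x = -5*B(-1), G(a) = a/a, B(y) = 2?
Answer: 2*√7741 ≈ 175.97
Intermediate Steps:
G(a) = 1
x = -10 (x = -5*2 = -10)
T(C) = 1 + C² - 5*C (T(C) = (C² + (-1 - 1*4)*C) + 1 = (C² + (-1 - 4)*C) + 1 = (C² - 5*C) + 1 = 1 + C² - 5*C)
t(W, S) = 151 (t(W, S) = 1 + (-10)² - 5*(-10) = 1 + 100 + 50 = 151)
√(t(-141, -66) + 30813) = √(151 + 30813) = √30964 = 2*√7741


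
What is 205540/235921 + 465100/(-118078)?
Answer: -42728552490/13928539919 ≈ -3.0677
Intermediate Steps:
205540/235921 + 465100/(-118078) = 205540*(1/235921) + 465100*(-1/118078) = 205540/235921 - 232550/59039 = -42728552490/13928539919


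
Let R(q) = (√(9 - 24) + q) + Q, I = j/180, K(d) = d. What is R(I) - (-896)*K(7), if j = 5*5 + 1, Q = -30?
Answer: 561793/90 + I*√15 ≈ 6242.1 + 3.873*I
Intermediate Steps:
j = 26 (j = 25 + 1 = 26)
I = 13/90 (I = 26/180 = 26*(1/180) = 13/90 ≈ 0.14444)
R(q) = -30 + q + I*√15 (R(q) = (√(9 - 24) + q) - 30 = (√(-15) + q) - 30 = (I*√15 + q) - 30 = (q + I*√15) - 30 = -30 + q + I*√15)
R(I) - (-896)*K(7) = (-30 + 13/90 + I*√15) - (-896)*7 = (-2687/90 + I*√15) - 1*(-6272) = (-2687/90 + I*√15) + 6272 = 561793/90 + I*√15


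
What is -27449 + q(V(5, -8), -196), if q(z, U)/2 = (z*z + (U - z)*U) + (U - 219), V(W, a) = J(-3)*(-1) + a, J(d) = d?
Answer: 46643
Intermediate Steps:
V(W, a) = 3 + a (V(W, a) = -3*(-1) + a = 3 + a)
q(z, U) = -438 + 2*U + 2*z² + 2*U*(U - z) (q(z, U) = 2*((z*z + (U - z)*U) + (U - 219)) = 2*((z² + U*(U - z)) + (-219 + U)) = 2*(-219 + U + z² + U*(U - z)) = -438 + 2*U + 2*z² + 2*U*(U - z))
-27449 + q(V(5, -8), -196) = -27449 + (-438 + 2*(-196) + 2*(-196)² + 2*(3 - 8)² - 2*(-196)*(3 - 8)) = -27449 + (-438 - 392 + 2*38416 + 2*(-5)² - 2*(-196)*(-5)) = -27449 + (-438 - 392 + 76832 + 2*25 - 1960) = -27449 + (-438 - 392 + 76832 + 50 - 1960) = -27449 + 74092 = 46643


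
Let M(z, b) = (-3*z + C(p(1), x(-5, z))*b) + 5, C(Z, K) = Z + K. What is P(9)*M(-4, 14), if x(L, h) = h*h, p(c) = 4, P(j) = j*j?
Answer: 24057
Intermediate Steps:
P(j) = j²
x(L, h) = h²
C(Z, K) = K + Z
M(z, b) = 5 - 3*z + b*(4 + z²) (M(z, b) = (-3*z + (z² + 4)*b) + 5 = (-3*z + (4 + z²)*b) + 5 = (-3*z + b*(4 + z²)) + 5 = 5 - 3*z + b*(4 + z²))
P(9)*M(-4, 14) = 9²*(5 - 3*(-4) + 14*(4 + (-4)²)) = 81*(5 + 12 + 14*(4 + 16)) = 81*(5 + 12 + 14*20) = 81*(5 + 12 + 280) = 81*297 = 24057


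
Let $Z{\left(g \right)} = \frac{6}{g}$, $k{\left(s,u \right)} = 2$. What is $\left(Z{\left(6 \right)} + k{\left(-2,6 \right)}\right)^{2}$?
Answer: $9$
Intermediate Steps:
$\left(Z{\left(6 \right)} + k{\left(-2,6 \right)}\right)^{2} = \left(\frac{6}{6} + 2\right)^{2} = \left(6 \cdot \frac{1}{6} + 2\right)^{2} = \left(1 + 2\right)^{2} = 3^{2} = 9$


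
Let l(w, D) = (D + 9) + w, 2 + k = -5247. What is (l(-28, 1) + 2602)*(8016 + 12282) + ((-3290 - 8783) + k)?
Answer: 52432710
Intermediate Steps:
k = -5249 (k = -2 - 5247 = -5249)
l(w, D) = 9 + D + w (l(w, D) = (9 + D) + w = 9 + D + w)
(l(-28, 1) + 2602)*(8016 + 12282) + ((-3290 - 8783) + k) = ((9 + 1 - 28) + 2602)*(8016 + 12282) + ((-3290 - 8783) - 5249) = (-18 + 2602)*20298 + (-12073 - 5249) = 2584*20298 - 17322 = 52450032 - 17322 = 52432710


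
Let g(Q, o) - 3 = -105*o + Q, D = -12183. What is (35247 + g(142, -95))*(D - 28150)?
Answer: -1829787211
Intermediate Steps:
g(Q, o) = 3 + Q - 105*o (g(Q, o) = 3 + (-105*o + Q) = 3 + (Q - 105*o) = 3 + Q - 105*o)
(35247 + g(142, -95))*(D - 28150) = (35247 + (3 + 142 - 105*(-95)))*(-12183 - 28150) = (35247 + (3 + 142 + 9975))*(-40333) = (35247 + 10120)*(-40333) = 45367*(-40333) = -1829787211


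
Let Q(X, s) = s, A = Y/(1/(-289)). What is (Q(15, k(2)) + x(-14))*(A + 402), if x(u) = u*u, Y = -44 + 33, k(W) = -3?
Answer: 691133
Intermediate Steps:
Y = -11
A = 3179 (A = -11/(1/(-289)) = -11/(-1/289) = -11*(-289) = 3179)
x(u) = u²
(Q(15, k(2)) + x(-14))*(A + 402) = (-3 + (-14)²)*(3179 + 402) = (-3 + 196)*3581 = 193*3581 = 691133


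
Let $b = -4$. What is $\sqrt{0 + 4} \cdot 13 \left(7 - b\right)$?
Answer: $286$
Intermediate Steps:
$\sqrt{0 + 4} \cdot 13 \left(7 - b\right) = \sqrt{0 + 4} \cdot 13 \left(7 - -4\right) = \sqrt{4} \cdot 13 \left(7 + 4\right) = 2 \cdot 13 \cdot 11 = 26 \cdot 11 = 286$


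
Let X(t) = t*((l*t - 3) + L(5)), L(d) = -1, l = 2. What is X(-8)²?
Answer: 25600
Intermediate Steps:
X(t) = t*(-4 + 2*t) (X(t) = t*((2*t - 3) - 1) = t*((-3 + 2*t) - 1) = t*(-4 + 2*t))
X(-8)² = (2*(-8)*(-2 - 8))² = (2*(-8)*(-10))² = 160² = 25600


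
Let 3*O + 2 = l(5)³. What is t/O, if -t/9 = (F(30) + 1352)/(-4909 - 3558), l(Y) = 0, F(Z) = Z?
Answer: -18657/8467 ≈ -2.2035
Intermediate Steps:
O = -⅔ (O = -⅔ + (⅓)*0³ = -⅔ + (⅓)*0 = -⅔ + 0 = -⅔ ≈ -0.66667)
t = 12438/8467 (t = -9*(30 + 1352)/(-4909 - 3558) = -12438/(-8467) = -12438*(-1)/8467 = -9*(-1382/8467) = 12438/8467 ≈ 1.4690)
t/O = 12438/(8467*(-⅔)) = (12438/8467)*(-3/2) = -18657/8467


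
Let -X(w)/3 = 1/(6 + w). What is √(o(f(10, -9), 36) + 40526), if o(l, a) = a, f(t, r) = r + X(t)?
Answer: √40562 ≈ 201.40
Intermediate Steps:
X(w) = -3/(6 + w)
f(t, r) = r - 3/(6 + t)
√(o(f(10, -9), 36) + 40526) = √(36 + 40526) = √40562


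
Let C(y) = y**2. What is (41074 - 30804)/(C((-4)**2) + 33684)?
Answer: 1027/3394 ≈ 0.30259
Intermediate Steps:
(41074 - 30804)/(C((-4)**2) + 33684) = (41074 - 30804)/(((-4)**2)**2 + 33684) = 10270/(16**2 + 33684) = 10270/(256 + 33684) = 10270/33940 = 10270*(1/33940) = 1027/3394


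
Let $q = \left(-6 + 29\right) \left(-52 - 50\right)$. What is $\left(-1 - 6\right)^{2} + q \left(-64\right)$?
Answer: $150193$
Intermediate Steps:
$q = -2346$ ($q = 23 \left(-102\right) = -2346$)
$\left(-1 - 6\right)^{2} + q \left(-64\right) = \left(-1 - 6\right)^{2} - -150144 = \left(-7\right)^{2} + 150144 = 49 + 150144 = 150193$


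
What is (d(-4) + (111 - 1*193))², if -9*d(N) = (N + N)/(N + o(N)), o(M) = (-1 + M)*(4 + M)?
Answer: 547600/81 ≈ 6760.5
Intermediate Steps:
d(N) = -2*N/(9*(-4 + N² + 4*N)) (d(N) = -(N + N)/(9*(N + (-4 + N² + 3*N))) = -2*N/(9*(-4 + N² + 4*N)))
(d(-4) + (111 - 1*193))² = (-2*(-4)/(-36 + 9*(-4)² + 36*(-4)) + (111 - 1*193))² = (-2*(-4)/(-36 + 9*16 - 144) + (111 - 193))² = (-2*(-4)/(-36 + 144 - 144) - 82)² = (-2*(-4)/(-36) - 82)² = (-2*(-4)*(-1/36) - 82)² = (-2/9 - 82)² = (-740/9)² = 547600/81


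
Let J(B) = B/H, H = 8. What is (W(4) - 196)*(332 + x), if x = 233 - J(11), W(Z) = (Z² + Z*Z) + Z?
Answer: -90180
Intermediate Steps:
J(B) = B/8
W(Z) = Z + 2*Z² (W(Z) = (Z² + Z²) + Z = 2*Z² + Z = Z + 2*Z²)
x = 1853/8 (x = 233 - 11/8 = 1853/8 ≈ 231.63)
(W(4) - 196)*(332 + x) = (4*(1 + 2*4) - 196)*(332 + 1853/8) = (4*(1 + 8) - 196)*(4509/8) = (4*9 - 196)*(4509/8) = (36 - 196)*(4509/8) = -160*4509/8 = -90180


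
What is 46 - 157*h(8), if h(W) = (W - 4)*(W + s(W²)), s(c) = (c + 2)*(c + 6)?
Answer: -2906338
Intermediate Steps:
s(c) = (2 + c)*(6 + c)
h(W) = (-4 + W)*(12 + W + W⁴ + 8*W²) (h(W) = (W - 4)*(W + (12 + (W²)² + 8*W²)) = (-4 + W)*(W + (12 + W⁴ + 8*W²)) = (-4 + W)*(12 + W + W⁴ + 8*W²))
46 - 157*h(8) = 46 - 157*(-48 + 8⁵ - 31*8² - 4*8⁴ + 8*8 + 8*8³) = 46 - 157*(-48 + 32768 - 31*64 - 4*4096 + 64 + 8*512) = 46 - 157*(-48 + 32768 - 1984 - 16384 + 64 + 4096) = 46 - 157*18512 = 46 - 2906384 = -2906338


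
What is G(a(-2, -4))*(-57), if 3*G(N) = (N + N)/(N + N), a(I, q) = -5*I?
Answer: -19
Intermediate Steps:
G(N) = ⅓ (G(N) = ((N + N)/(N + N))/3 = ((2*N)/((2*N)))/3 = ((2*N)*(1/(2*N)))/3 = (⅓)*1 = ⅓)
G(a(-2, -4))*(-57) = (⅓)*(-57) = -19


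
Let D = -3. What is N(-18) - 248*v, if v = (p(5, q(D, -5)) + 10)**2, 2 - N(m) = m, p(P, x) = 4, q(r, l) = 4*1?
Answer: -48588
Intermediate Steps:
q(r, l) = 4
N(m) = 2 - m
v = 196 (v = (4 + 10)**2 = 14**2 = 196)
N(-18) - 248*v = (2 - 1*(-18)) - 248*196 = (2 + 18) - 48608 = 20 - 48608 = -48588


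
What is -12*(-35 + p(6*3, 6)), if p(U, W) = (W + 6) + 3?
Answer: 240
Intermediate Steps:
p(U, W) = 9 + W (p(U, W) = (6 + W) + 3 = 9 + W)
-12*(-35 + p(6*3, 6)) = -12*(-35 + (9 + 6)) = -12*(-35 + 15) = -12*(-20) = 240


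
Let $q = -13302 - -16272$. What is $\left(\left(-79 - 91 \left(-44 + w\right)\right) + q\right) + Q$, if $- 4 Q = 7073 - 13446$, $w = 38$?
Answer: $\frac{20121}{4} \approx 5030.3$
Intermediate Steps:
$q = 2970$ ($q = -13302 + 16272 = 2970$)
$Q = \frac{6373}{4}$ ($Q = - \frac{7073 - 13446}{4} = \left(- \frac{1}{4}\right) \left(-6373\right) = \frac{6373}{4} \approx 1593.3$)
$\left(\left(-79 - 91 \left(-44 + w\right)\right) + q\right) + Q = \left(\left(-79 - 91 \left(-44 + 38\right)\right) + 2970\right) + \frac{6373}{4} = \left(\left(-79 - -546\right) + 2970\right) + \frac{6373}{4} = \left(\left(-79 + 546\right) + 2970\right) + \frac{6373}{4} = \left(467 + 2970\right) + \frac{6373}{4} = 3437 + \frac{6373}{4} = \frac{20121}{4}$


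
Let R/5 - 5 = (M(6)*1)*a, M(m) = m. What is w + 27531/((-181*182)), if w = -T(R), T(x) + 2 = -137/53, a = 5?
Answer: 935109/249418 ≈ 3.7492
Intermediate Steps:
R = 175 (R = 25 + 5*((6*1)*5) = 25 + 5*(6*5) = 25 + 5*30 = 25 + 150 = 175)
T(x) = -243/53 (T(x) = -2 - 137/53 = -243/53)
w = 243/53 (w = -1*(-243/53) = 243/53 ≈ 4.5849)
w + 27531/((-181*182)) = 243/53 + 27531/((-181*182)) = 243/53 + 27531/(-32942) = 243/53 + 27531*(-1/32942) = 243/53 - 3933/4706 = 935109/249418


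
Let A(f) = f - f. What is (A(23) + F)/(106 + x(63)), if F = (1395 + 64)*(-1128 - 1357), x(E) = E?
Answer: -3625615/169 ≈ -21453.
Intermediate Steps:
A(f) = 0
F = -3625615 (F = 1459*(-2485) = -3625615)
(A(23) + F)/(106 + x(63)) = (0 - 3625615)/(106 + 63) = -3625615/169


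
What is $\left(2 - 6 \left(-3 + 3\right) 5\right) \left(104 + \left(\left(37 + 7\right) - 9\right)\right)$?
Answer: $278$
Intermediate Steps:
$\left(2 - 6 \left(-3 + 3\right) 5\right) \left(104 + \left(\left(37 + 7\right) - 9\right)\right) = \left(2 - 6 \cdot 0 \cdot 5\right) \left(104 + \left(44 - 9\right)\right) = \left(2 - 0\right) \left(104 + 35\right) = \left(2 + 0\right) 139 = 2 \cdot 139 = 278$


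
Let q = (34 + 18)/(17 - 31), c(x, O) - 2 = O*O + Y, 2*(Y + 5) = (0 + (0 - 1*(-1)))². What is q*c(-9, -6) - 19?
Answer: -1004/7 ≈ -143.43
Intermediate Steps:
Y = -9/2 (Y = -5 + (0 + (0 - 1*(-1)))²/2 = -5 + (0 + (0 + 1))²/2 = -5 + (0 + 1)²/2 = -5 + (½)*1² = -5 + (½)*1 = -5 + ½ = -9/2 ≈ -4.5000)
c(x, O) = -5/2 + O² (c(x, O) = 2 + (O*O - 9/2) = 2 + (O² - 9/2) = 2 + (-9/2 + O²) = -5/2 + O²)
q = -26/7 (q = 52/(-14) = 52*(-1/14) = -26/7 ≈ -3.7143)
q*c(-9, -6) - 19 = -26*(-5/2 + (-6)²)/7 - 19 = -26*(-5/2 + 36)/7 - 19 = -26/7*67/2 - 19 = -871/7 - 19 = -1004/7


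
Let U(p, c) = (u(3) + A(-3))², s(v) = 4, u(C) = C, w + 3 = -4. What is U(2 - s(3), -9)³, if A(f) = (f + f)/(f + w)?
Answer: 34012224/15625 ≈ 2176.8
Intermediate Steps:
w = -7 (w = -3 - 4 = -7)
A(f) = 2*f/(-7 + f) (A(f) = (f + f)/(f - 7) = (2*f)/(-7 + f) = 2*f/(-7 + f))
U(p, c) = 324/25 (U(p, c) = (3 + 2*(-3)/(-7 - 3))² = (3 + 2*(-3)/(-10))² = (3 + 2*(-3)*(-⅒))² = (3 + ⅗)² = (18/5)² = 324/25)
U(2 - s(3), -9)³ = (324/25)³ = 34012224/15625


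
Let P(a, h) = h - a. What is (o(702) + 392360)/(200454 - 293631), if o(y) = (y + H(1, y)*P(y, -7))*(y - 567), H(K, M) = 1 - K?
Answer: -69590/13311 ≈ -5.2280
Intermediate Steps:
o(y) = y*(-567 + y) (o(y) = (y + (1 - 1*1)*(-7 - y))*(y - 567) = (y + (1 - 1)*(-7 - y))*(-567 + y) = (y + 0*(-7 - y))*(-567 + y) = (y + 0)*(-567 + y) = y*(-567 + y))
(o(702) + 392360)/(200454 - 293631) = (702*(-567 + 702) + 392360)/(200454 - 293631) = (702*135 + 392360)/(-93177) = (94770 + 392360)*(-1/93177) = 487130*(-1/93177) = -69590/13311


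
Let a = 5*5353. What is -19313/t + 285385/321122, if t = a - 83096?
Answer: 22277851621/18089123382 ≈ 1.2316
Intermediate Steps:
a = 26765
t = -56331 (t = 26765 - 83096 = -56331)
-19313/t + 285385/321122 = -19313/(-56331) + 285385/321122 = -19313*(-1/56331) + 285385*(1/321122) = 19313/56331 + 285385/321122 = 22277851621/18089123382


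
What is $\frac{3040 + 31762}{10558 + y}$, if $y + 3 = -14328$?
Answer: $- \frac{34802}{3773} \approx -9.224$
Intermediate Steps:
$y = -14331$ ($y = -3 - 14328 = -14331$)
$\frac{3040 + 31762}{10558 + y} = \frac{3040 + 31762}{10558 - 14331} = \frac{34802}{-3773} = 34802 \left(- \frac{1}{3773}\right) = - \frac{34802}{3773}$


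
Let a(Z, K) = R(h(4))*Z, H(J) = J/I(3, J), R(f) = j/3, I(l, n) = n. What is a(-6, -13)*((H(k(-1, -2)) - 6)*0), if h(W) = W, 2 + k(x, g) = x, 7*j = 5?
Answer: 0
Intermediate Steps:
j = 5/7 (j = (1/7)*5 = 5/7 ≈ 0.71429)
k(x, g) = -2 + x
R(f) = 5/21 (R(f) = (5/7)/3 = (5/7)*(1/3) = 5/21)
H(J) = 1 (H(J) = J/J = 1)
a(Z, K) = 5*Z/21
a(-6, -13)*((H(k(-1, -2)) - 6)*0) = ((5/21)*(-6))*((1 - 6)*0) = -(-50)*0/7 = -10/7*0 = 0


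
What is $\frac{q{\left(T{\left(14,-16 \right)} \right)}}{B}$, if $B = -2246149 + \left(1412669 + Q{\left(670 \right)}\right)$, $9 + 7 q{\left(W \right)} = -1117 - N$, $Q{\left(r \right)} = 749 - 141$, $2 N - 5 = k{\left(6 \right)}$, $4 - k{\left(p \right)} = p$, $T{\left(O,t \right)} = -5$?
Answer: $\frac{2255}{11660208} \approx 0.00019339$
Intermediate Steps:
$k{\left(p \right)} = 4 - p$
$N = \frac{3}{2}$ ($N = \frac{5}{2} + \frac{4 - 6}{2} = \frac{5}{2} + \frac{1}{2} \left(-2\right) = \frac{5}{2} - 1 = \frac{3}{2} \approx 1.5$)
$Q{\left(r \right)} = 608$
$q{\left(W \right)} = - \frac{2255}{14}$ ($q{\left(W \right)} = - \frac{9}{7} + \frac{-1117 - \frac{3}{2}}{7} = - \frac{9}{7} + \frac{1}{7} \left(- \frac{2237}{2}\right) = - \frac{9}{7} - \frac{2237}{14} = - \frac{2255}{14}$)
$B = -832872$ ($B = -2246149 + \left(1412669 + 608\right) = -2246149 + 1413277 = -832872$)
$\frac{q{\left(T{\left(14,-16 \right)} \right)}}{B} = - \frac{2255}{14 \left(-832872\right)} = \left(- \frac{2255}{14}\right) \left(- \frac{1}{832872}\right) = \frac{2255}{11660208}$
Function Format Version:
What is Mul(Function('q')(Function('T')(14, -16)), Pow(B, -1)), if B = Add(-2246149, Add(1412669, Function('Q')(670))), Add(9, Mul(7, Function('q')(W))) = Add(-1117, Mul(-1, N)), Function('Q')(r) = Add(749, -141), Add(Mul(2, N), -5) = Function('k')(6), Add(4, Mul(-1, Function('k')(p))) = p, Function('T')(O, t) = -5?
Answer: Rational(2255, 11660208) ≈ 0.00019339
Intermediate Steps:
Function('k')(p) = Add(4, Mul(-1, p))
N = Rational(3, 2) (N = Add(Rational(5, 2), Mul(Rational(1, 2), Add(4, Mul(-1, 6)))) = Add(Rational(5, 2), Mul(Rational(1, 2), Add(4, -6))) = Add(Rational(5, 2), Mul(Rational(1, 2), -2)) = Add(Rational(5, 2), -1) = Rational(3, 2) ≈ 1.5000)
Function('Q')(r) = 608
Function('q')(W) = Rational(-2255, 14) (Function('q')(W) = Add(Rational(-9, 7), Mul(Rational(1, 7), Add(-1117, Mul(-1, Rational(3, 2))))) = Add(Rational(-9, 7), Mul(Rational(1, 7), Add(-1117, Rational(-3, 2)))) = Add(Rational(-9, 7), Mul(Rational(1, 7), Rational(-2237, 2))) = Add(Rational(-9, 7), Rational(-2237, 14)) = Rational(-2255, 14))
B = -832872 (B = Add(-2246149, Add(1412669, 608)) = Add(-2246149, 1413277) = -832872)
Mul(Function('q')(Function('T')(14, -16)), Pow(B, -1)) = Mul(Rational(-2255, 14), Pow(-832872, -1)) = Mul(Rational(-2255, 14), Rational(-1, 832872)) = Rational(2255, 11660208)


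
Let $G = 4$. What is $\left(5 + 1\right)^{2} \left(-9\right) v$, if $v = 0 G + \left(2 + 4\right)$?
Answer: $-1944$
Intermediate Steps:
$v = 6$ ($v = 0 \cdot 4 + \left(2 + 4\right) = 0 + 6 = 6$)
$\left(5 + 1\right)^{2} \left(-9\right) v = \left(5 + 1\right)^{2} \left(-9\right) 6 = 6^{2} \left(-9\right) 6 = 36 \left(-9\right) 6 = \left(-324\right) 6 = -1944$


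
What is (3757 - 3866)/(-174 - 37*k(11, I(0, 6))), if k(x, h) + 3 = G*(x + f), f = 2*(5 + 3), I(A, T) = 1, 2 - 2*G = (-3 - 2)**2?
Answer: -218/22851 ≈ -0.0095401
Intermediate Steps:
G = -23/2 (G = 1 - (-3 - 2)**2/2 = 1 - 1/2*(-5)**2 = 1 - 1/2*25 = 1 - 25/2 = -23/2 ≈ -11.500)
f = 16 (f = 2*8 = 16)
k(x, h) = -187 - 23*x/2 (k(x, h) = -3 - 23*(x + 16)/2 = -3 - 23*(16 + x)/2 = -3 + (-184 - 23*x/2) = -187 - 23*x/2)
(3757 - 3866)/(-174 - 37*k(11, I(0, 6))) = (3757 - 3866)/(-174 - 37*(-187 - 23/2*11)) = -109/(-174 - 37*(-187 - 253/2)) = -109/(-174 - 37*(-627/2)) = -109/(-174 + 23199/2) = -109/22851/2 = -109*2/22851 = -218/22851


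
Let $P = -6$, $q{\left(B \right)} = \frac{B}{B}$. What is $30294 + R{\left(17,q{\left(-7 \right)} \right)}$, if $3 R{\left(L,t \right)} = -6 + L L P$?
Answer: $29714$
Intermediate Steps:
$q{\left(B \right)} = 1$
$R{\left(L,t \right)} = -2 - 2 L^{2}$ ($R{\left(L,t \right)} = \frac{-6 + L L \left(-6\right)}{3} = \frac{-6 + L^{2} \left(-6\right)}{3} = \frac{-6 - 6 L^{2}}{3} = -2 - 2 L^{2}$)
$30294 + R{\left(17,q{\left(-7 \right)} \right)} = 30294 - \left(2 + 2 \cdot 17^{2}\right) = 30294 - 580 = 29714$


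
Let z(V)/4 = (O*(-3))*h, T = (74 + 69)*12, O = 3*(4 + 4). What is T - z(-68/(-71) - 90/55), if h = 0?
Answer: 1716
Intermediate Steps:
O = 24 (O = 3*8 = 24)
T = 1716 (T = 143*12 = 1716)
z(V) = 0 (z(V) = 4*((24*(-3))*0) = 4*(-72*0) = 4*0 = 0)
T - z(-68/(-71) - 90/55) = 1716 - 1*0 = 1716 + 0 = 1716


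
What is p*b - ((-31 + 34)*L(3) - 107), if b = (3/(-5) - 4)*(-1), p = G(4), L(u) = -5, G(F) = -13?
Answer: 311/5 ≈ 62.200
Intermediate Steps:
p = -13
b = 23/5 (b = (3*(-⅕) - 4)*(-1) = (-⅗ - 4)*(-1) = -23/5*(-1) = 23/5 ≈ 4.6000)
p*b - ((-31 + 34)*L(3) - 107) = -13*23/5 - ((-31 + 34)*(-5) - 107) = -299/5 - (3*(-5) - 107) = -299/5 - (-15 - 107) = -299/5 - 1*(-122) = -299/5 + 122 = 311/5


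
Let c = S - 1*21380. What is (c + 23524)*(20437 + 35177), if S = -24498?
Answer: -1243195356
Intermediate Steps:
c = -45878 (c = -24498 - 1*21380 = -24498 - 21380 = -45878)
(c + 23524)*(20437 + 35177) = (-45878 + 23524)*(20437 + 35177) = -22354*55614 = -1243195356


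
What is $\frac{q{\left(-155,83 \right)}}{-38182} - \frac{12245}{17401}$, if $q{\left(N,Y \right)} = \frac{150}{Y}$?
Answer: $- \frac{19404156560}{27572806753} \approx -0.70374$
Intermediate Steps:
$\frac{q{\left(-155,83 \right)}}{-38182} - \frac{12245}{17401} = \frac{150 \cdot \frac{1}{83}}{-38182} - \frac{12245}{17401} = 150 \cdot \frac{1}{83} \left(- \frac{1}{38182}\right) - \frac{12245}{17401} = \frac{150}{83} \left(- \frac{1}{38182}\right) - \frac{12245}{17401} = - \frac{75}{1584553} - \frac{12245}{17401} = - \frac{19404156560}{27572806753}$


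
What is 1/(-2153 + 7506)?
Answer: 1/5353 ≈ 0.00018681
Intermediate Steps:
1/(-2153 + 7506) = 1/5353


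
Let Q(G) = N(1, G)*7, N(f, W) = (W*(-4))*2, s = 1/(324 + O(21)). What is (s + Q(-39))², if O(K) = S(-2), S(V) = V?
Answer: 494559156001/103684 ≈ 4.7699e+6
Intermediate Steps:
O(K) = -2
s = 1/322 (s = 1/(324 - 2) = 1/322 ≈ 0.0031056)
N(f, W) = -8*W (N(f, W) = -4*W*2 = -8*W)
Q(G) = -56*G (Q(G) = -8*G*7 = -56*G)
(s + Q(-39))² = (1/322 - 56*(-39))² = (1/322 + 2184)² = (703249/322)² = 494559156001/103684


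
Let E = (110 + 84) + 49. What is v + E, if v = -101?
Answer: 142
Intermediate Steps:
E = 243 (E = 194 + 49 = 243)
v + E = -101 + 243 = 142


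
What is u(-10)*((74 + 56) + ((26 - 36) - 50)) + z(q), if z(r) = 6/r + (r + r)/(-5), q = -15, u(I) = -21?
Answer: -7322/5 ≈ -1464.4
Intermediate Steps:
z(r) = 6/r - 2*r/5 (z(r) = 6/r + (2*r)*(-1/5) = 6/r - 2*r/5)
u(-10)*((74 + 56) + ((26 - 36) - 50)) + z(q) = -21*((74 + 56) + ((26 - 36) - 50)) + (6/(-15) - 2/5*(-15)) = -21*(130 + (-10 - 50)) + (6*(-1/15) + 6) = -21*(130 - 60) + (-2/5 + 6) = -21*70 + 28/5 = -1470 + 28/5 = -7322/5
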